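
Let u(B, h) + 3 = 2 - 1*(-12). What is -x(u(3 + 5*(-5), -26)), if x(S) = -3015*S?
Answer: 33165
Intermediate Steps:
u(B, h) = 11 (u(B, h) = -3 + (2 - 1*(-12)) = -3 + (2 + 12) = -3 + 14 = 11)
-x(u(3 + 5*(-5), -26)) = -(-3015)*11 = -1*(-33165) = 33165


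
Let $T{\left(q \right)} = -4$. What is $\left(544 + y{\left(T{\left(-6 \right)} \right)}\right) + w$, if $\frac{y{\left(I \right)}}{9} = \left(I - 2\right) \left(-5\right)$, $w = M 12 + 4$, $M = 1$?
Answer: $830$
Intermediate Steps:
$w = 16$ ($w = 1 \cdot 12 + 4 = 12 + 4 = 16$)
$y{\left(I \right)} = 90 - 45 I$ ($y{\left(I \right)} = 9 \left(I - 2\right) \left(-5\right) = 9 \left(-2 + I\right) \left(-5\right) = 9 \left(10 - 5 I\right) = 90 - 45 I$)
$\left(544 + y{\left(T{\left(-6 \right)} \right)}\right) + w = \left(544 + \left(90 - -180\right)\right) + 16 = \left(544 + \left(90 + 180\right)\right) + 16 = \left(544 + 270\right) + 16 = 814 + 16 = 830$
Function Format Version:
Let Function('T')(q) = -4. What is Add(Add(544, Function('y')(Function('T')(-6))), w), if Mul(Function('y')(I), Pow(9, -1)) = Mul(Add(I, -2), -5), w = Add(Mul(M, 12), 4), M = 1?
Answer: 830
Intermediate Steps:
w = 16 (w = Add(Mul(1, 12), 4) = Add(12, 4) = 16)
Function('y')(I) = Add(90, Mul(-45, I)) (Function('y')(I) = Mul(9, Mul(Add(I, -2), -5)) = Mul(9, Mul(Add(-2, I), -5)) = Mul(9, Add(10, Mul(-5, I))) = Add(90, Mul(-45, I)))
Add(Add(544, Function('y')(Function('T')(-6))), w) = Add(Add(544, Add(90, Mul(-45, -4))), 16) = Add(Add(544, Add(90, 180)), 16) = Add(Add(544, 270), 16) = Add(814, 16) = 830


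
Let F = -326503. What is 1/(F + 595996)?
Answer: 1/269493 ≈ 3.7107e-6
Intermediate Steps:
1/(F + 595996) = 1/(-326503 + 595996) = 1/269493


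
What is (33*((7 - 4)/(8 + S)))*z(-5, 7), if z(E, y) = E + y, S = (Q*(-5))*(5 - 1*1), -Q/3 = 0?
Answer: 99/4 ≈ 24.750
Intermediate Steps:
Q = 0 (Q = -3*0 = 0)
S = 0 (S = (0*(-5))*(5 - 1*1) = 0*(5 - 1) = 0*4 = 0)
(33*((7 - 4)/(8 + S)))*z(-5, 7) = (33*((7 - 4)/(8 + 0)))*(-5 + 7) = (33*(3/8))*2 = (99/8)*2 = 99/4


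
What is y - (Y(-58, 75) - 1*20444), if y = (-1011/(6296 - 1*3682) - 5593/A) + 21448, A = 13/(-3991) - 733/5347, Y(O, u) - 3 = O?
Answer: 12314977834731/150552023 ≈ 81799.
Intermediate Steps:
Y(O, u) = 3 + O
A = -230378/1641529 (A = 13*(-1/3991) - 733*1/5347 = -1/307 - 733/5347 = -230378/1641529 ≈ -0.14034)
y = 9228811915254/150552023 (y = (-1011/(6296 - 1*3682) - 5593/(-230378/1641529)) + 21448 = (-1011/(6296 - 3682) - 5593*(-1641529/230378)) + 21448 = (-1011/2614 + 9181071697/230378) + 21448 = 5999772125950/150552023 + 21448 = 9228811915254/150552023 ≈ 61300.)
y - (Y(-58, 75) - 1*20444) = 9228811915254/150552023 - ((3 - 58) - 1*20444) = 9228811915254/150552023 - (-55 - 20444) = 9228811915254/150552023 - 1*(-20499) = 9228811915254/150552023 + 20499 = 12314977834731/150552023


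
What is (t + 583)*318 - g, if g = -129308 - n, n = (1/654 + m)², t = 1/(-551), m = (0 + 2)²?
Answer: 74169935042183/235671516 ≈ 3.1472e+5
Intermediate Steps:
m = 4 (m = 2² = 4)
t = -1/551 ≈ -0.0018149
n = 6848689/427716 (n = (1/654 + 4)² = (2617/654)² = 6848689/427716 ≈ 16.012)
g = -55313949217/427716 (g = -129308 - 1*6848689/427716 = -129308 - 6848689/427716 = -55313949217/427716 ≈ -1.2932e+5)
(t + 583)*318 - g = (-1/551 + 583)*318 - 1*(-55313949217/427716) = (321232/551)*318 + 55313949217/427716 = 102151776/551 + 55313949217/427716 = 74169935042183/235671516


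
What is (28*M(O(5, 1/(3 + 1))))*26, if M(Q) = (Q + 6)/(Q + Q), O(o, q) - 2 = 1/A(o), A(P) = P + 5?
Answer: 1404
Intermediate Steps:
A(P) = 5 + P
O(o, q) = 2 + 1/(5 + o)
M(Q) = (6 + Q)/(2*Q) (M(Q) = (6 + Q)/((2*Q)) = (6 + Q)*(1/(2*Q)) = (6 + Q)/(2*Q))
(28*M(O(5, 1/(3 + 1))))*26 = (28*((6 + (11 + 2*5)/(5 + 5))/(2*(((11 + 2*5)/(5 + 5))))))*26 = (28*((6 + (11 + 10)/10)/(2*(((11 + 10)/10)))))*26 = (28*((6 + (⅒)*21)/(2*(((⅒)*21)))))*26 = (28*((6 + 21/10)/(2*(21/10))))*26 = (28*((½)*(10/21)*(81/10)))*26 = (28*(27/14))*26 = 54*26 = 1404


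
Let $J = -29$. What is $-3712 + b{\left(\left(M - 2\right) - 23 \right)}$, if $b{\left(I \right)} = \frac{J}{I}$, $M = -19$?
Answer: $- \frac{163299}{44} \approx -3711.3$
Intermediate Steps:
$b{\left(I \right)} = - \frac{29}{I}$
$-3712 + b{\left(\left(M - 2\right) - 23 \right)} = -3712 - \frac{29}{\left(-19 - 2\right) - 23} = -3712 - \frac{29}{-21 - 23} = -3712 - \frac{29}{-44} = -3712 - - \frac{29}{44} = -3712 + \frac{29}{44} = - \frac{163299}{44}$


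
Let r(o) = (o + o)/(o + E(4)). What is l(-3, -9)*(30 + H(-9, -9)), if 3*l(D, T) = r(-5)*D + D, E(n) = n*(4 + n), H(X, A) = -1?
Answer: -493/27 ≈ -18.259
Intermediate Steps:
r(o) = 2*o/(32 + o) (r(o) = (o + o)/(o + 4*(4 + 4)) = (2*o)/(o + 4*8) = (2*o)/(o + 32) = (2*o)/(32 + o) = 2*o/(32 + o))
l(D, T) = 17*D/81 (l(D, T) = ((2*(-5)/(32 - 5))*D + D)/3 = ((2*(-5)/27)*D + D)/3 = ((2*(-5)*(1/27))*D + D)/3 = (-10*D/27 + D)/3 = (17*D/27)/3 = 17*D/81)
l(-3, -9)*(30 + H(-9, -9)) = ((17/81)*(-3))*(30 - 1) = -17/27*29 = -493/27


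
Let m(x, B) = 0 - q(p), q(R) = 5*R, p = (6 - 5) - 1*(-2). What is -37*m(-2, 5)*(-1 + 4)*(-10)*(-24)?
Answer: 399600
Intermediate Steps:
p = 3 (p = 1 + 2 = 3)
m(x, B) = -15 (m(x, B) = 0 - 5*3 = 0 - 1*15 = 0 - 15 = -15)
-37*m(-2, 5)*(-1 + 4)*(-10)*(-24) = -37*(-15*(-1 + 4))*(-10)*(-24) = -37*(-15*3)*(-10)*(-24) = -(-1665)*(-10)*(-24) = -37*450*(-24) = -16650*(-24) = 399600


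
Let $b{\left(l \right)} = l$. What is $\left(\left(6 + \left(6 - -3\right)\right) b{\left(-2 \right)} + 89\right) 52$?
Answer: $3068$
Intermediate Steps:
$\left(\left(6 + \left(6 - -3\right)\right) b{\left(-2 \right)} + 89\right) 52 = \left(\left(6 + \left(6 - -3\right)\right) \left(-2\right) + 89\right) 52 = \left(\left(6 + \left(6 + 3\right)\right) \left(-2\right) + 89\right) 52 = \left(\left(6 + 9\right) \left(-2\right) + 89\right) 52 = \left(15 \left(-2\right) + 89\right) 52 = \left(-30 + 89\right) 52 = 59 \cdot 52 = 3068$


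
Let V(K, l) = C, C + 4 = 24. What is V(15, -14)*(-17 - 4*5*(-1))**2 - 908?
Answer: -728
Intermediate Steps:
C = 20 (C = -4 + 24 = 20)
V(K, l) = 20
V(15, -14)*(-17 - 4*5*(-1))**2 - 908 = 20*(-17 - 4*5*(-1))**2 - 908 = 20*(-17 - 20*(-1))**2 - 908 = 20*(-17 + 20)**2 - 908 = 20*3**2 - 908 = 20*9 - 908 = 180 - 908 = -728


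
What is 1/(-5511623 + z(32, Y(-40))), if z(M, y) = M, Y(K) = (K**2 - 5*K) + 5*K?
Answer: -1/5511591 ≈ -1.8144e-7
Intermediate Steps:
Y(K) = K**2
1/(-5511623 + z(32, Y(-40))) = 1/(-5511623 + 32) = 1/(-5511591) = -1/5511591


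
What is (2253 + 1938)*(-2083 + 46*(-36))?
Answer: -15670149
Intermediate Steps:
(2253 + 1938)*(-2083 + 46*(-36)) = 4191*(-2083 - 1656) = 4191*(-3739) = -15670149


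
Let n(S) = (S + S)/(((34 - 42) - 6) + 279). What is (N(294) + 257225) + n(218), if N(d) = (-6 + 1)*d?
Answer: 67775511/265 ≈ 2.5576e+5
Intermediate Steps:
n(S) = 2*S/265 (n(S) = (2*S)/((-8 - 6) + 279) = (2*S)/(-14 + 279) = (2*S)/265 = (2*S)*(1/265) = 2*S/265)
N(d) = -5*d
(N(294) + 257225) + n(218) = (-5*294 + 257225) + (2/265)*218 = (-1470 + 257225) + 436/265 = 255755 + 436/265 = 67775511/265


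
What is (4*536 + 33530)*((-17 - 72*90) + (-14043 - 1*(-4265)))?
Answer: -580594350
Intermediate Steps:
(4*536 + 33530)*((-17 - 72*90) + (-14043 - 1*(-4265))) = (2144 + 33530)*((-17 - 6480) + (-14043 + 4265)) = 35674*(-6497 - 9778) = 35674*(-16275) = -580594350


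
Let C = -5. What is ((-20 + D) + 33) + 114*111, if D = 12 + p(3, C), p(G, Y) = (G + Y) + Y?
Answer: 12672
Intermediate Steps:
p(G, Y) = G + 2*Y
D = 5 (D = 12 + (3 + 2*(-5)) = 12 + (3 - 10) = 12 - 7 = 5)
((-20 + D) + 33) + 114*111 = ((-20 + 5) + 33) + 114*111 = (-15 + 33) + 12654 = 18 + 12654 = 12672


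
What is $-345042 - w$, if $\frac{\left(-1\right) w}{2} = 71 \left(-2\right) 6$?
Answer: $-346746$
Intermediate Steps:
$w = 1704$ ($w = - 2 \cdot 71 \left(-2\right) 6 = - 2 \left(\left(-142\right) 6\right) = \left(-2\right) \left(-852\right) = 1704$)
$-345042 - w = -345042 - 1704 = -346746$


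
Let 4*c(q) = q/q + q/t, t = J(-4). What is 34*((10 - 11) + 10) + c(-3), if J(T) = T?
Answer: 4903/16 ≈ 306.44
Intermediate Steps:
t = -4
c(q) = 1/4 - q/16 (c(q) = (q/q + q/(-4))/4 = (1 + q*(-1/4))/4 = (1 - q/4)/4 = 1/4 - q/16)
34*((10 - 11) + 10) + c(-3) = 34*((10 - 11) + 10) + (1/4 - 1/16*(-3)) = 34*(-1 + 10) + (1/4 + 3/16) = 34*9 + 7/16 = 306 + 7/16 = 4903/16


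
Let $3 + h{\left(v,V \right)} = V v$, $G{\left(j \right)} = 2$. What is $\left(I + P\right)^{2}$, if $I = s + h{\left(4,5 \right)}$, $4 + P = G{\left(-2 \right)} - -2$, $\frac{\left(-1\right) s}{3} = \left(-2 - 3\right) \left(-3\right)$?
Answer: $784$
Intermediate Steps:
$h{\left(v,V \right)} = -3 + V v$
$s = -45$ ($s = - 3 \left(-2 - 3\right) \left(-3\right) = - 3 \left(\left(-5\right) \left(-3\right)\right) = \left(-3\right) 15 = -45$)
$P = 0$ ($P = -4 + \left(2 - -2\right) = -4 + \left(2 + 2\right) = -4 + 4 = 0$)
$I = -28$ ($I = -45 + \left(-3 + 5 \cdot 4\right) = -45 + \left(-3 + 20\right) = -45 + 17 = -28$)
$\left(I + P\right)^{2} = \left(-28 + 0\right)^{2} = \left(-28\right)^{2} = 784$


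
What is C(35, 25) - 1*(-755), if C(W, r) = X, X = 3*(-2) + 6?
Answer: 755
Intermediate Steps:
X = 0 (X = -6 + 6 = 0)
C(W, r) = 0
C(35, 25) - 1*(-755) = 0 - 1*(-755) = 0 + 755 = 755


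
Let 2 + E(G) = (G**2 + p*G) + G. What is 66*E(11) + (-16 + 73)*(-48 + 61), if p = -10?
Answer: 2061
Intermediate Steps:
E(G) = -2 + G**2 - 9*G (E(G) = -2 + ((G**2 - 10*G) + G) = -2 + (G**2 - 9*G) = -2 + G**2 - 9*G)
66*E(11) + (-16 + 73)*(-48 + 61) = 66*(-2 + 11**2 - 9*11) + (-16 + 73)*(-48 + 61) = 66*(-2 + 121 - 99) + 57*13 = 66*20 + 741 = 1320 + 741 = 2061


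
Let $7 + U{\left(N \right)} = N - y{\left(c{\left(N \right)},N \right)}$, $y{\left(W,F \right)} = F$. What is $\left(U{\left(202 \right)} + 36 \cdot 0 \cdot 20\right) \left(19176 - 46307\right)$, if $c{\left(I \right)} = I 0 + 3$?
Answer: $189917$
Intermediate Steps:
$c{\left(I \right)} = 3$ ($c{\left(I \right)} = 0 + 3 = 3$)
$U{\left(N \right)} = -7$ ($U{\left(N \right)} = -7 + \left(N - N\right) = -7 + 0 = -7$)
$\left(U{\left(202 \right)} + 36 \cdot 0 \cdot 20\right) \left(19176 - 46307\right) = \left(-7 + 36 \cdot 0 \cdot 20\right) \left(19176 - 46307\right) = \left(-7 + 0 \cdot 20\right) \left(-27131\right) = \left(-7 + 0\right) \left(-27131\right) = \left(-7\right) \left(-27131\right) = 189917$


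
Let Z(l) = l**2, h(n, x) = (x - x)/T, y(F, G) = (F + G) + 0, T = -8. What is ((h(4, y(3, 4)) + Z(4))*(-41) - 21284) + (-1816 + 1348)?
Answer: -22408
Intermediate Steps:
y(F, G) = F + G
h(n, x) = 0 (h(n, x) = (x - x)/(-8) = 0*(-1/8) = 0)
((h(4, y(3, 4)) + Z(4))*(-41) - 21284) + (-1816 + 1348) = ((0 + 4**2)*(-41) - 21284) + (-1816 + 1348) = ((0 + 16)*(-41) - 21284) - 468 = (16*(-41) - 21284) - 468 = (-656 - 21284) - 468 = -21940 - 468 = -22408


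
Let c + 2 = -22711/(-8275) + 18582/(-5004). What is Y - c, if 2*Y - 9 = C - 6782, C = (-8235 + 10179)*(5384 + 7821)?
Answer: 44278635334313/3450675 ≈ 1.2832e+7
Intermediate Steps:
C = 25670520 (C = 1944*13205 = 25670520)
c = -20489401/6901350 (c = -2 + (-22711/(-8275) + 18582/(-5004)) = -2 + (-22711*(-1/8275) + 18582*(-1/5004)) = -2 + (22711/8275 - 3097/834) = -2 - 6686701/6901350 = -20489401/6901350 ≈ -2.9689)
Y = 25663747/2 (Y = 9/2 + (25670520 - 6782)/2 = 9/2 + (1/2)*25663738 = 9/2 + 12831869 = 25663747/2 ≈ 1.2832e+7)
Y - c = 25663747/2 - 1*(-20489401/6901350) = 25663747/2 + 20489401/6901350 = 44278635334313/3450675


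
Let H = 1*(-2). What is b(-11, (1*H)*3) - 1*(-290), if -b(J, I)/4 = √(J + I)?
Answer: 290 - 4*I*√17 ≈ 290.0 - 16.492*I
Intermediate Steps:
H = -2
b(J, I) = -4*√(I + J) (b(J, I) = -4*√(J + I) = -4*√(I + J))
b(-11, (1*H)*3) - 1*(-290) = -4*√((1*(-2))*3 - 11) - 1*(-290) = -4*√(-2*3 - 11) + 290 = -4*√(-6 - 11) + 290 = -4*I*√17 + 290 = 290 - 4*I*√17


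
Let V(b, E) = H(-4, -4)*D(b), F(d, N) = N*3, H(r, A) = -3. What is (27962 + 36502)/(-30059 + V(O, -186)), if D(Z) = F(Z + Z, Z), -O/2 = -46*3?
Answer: -64464/32543 ≈ -1.9809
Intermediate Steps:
O = 276 (O = -(-92)*3 = -2*(-138) = 276)
F(d, N) = 3*N
D(Z) = 3*Z
V(b, E) = -9*b
(27962 + 36502)/(-30059 + V(O, -186)) = (27962 + 36502)/(-30059 - 9*276) = 64464/(-30059 - 2484) = 64464/(-32543) = 64464*(-1/32543) = -64464/32543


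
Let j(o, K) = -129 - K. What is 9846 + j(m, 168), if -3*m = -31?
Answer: 9549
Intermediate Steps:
m = 31/3 (m = -1/3*(-31) = 31/3 ≈ 10.333)
9846 + j(m, 168) = 9846 + (-129 - 1*168) = 9846 + (-129 - 168) = 9846 - 297 = 9549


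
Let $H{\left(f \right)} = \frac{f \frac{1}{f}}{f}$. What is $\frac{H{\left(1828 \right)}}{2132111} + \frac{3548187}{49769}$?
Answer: $\frac{13829054957929565}{193974623152252} \approx 71.293$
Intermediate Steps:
$H{\left(f \right)} = \frac{1}{f}$ ($H{\left(f \right)} = 1 \frac{1}{f} = \frac{1}{f}$)
$\frac{H{\left(1828 \right)}}{2132111} + \frac{3548187}{49769} = \frac{1}{1828 \cdot 2132111} + \frac{3548187}{49769} = \frac{1}{1828} \cdot \frac{1}{2132111} + 3548187 \cdot \frac{1}{49769} = \frac{1}{3897498908} + \frac{3548187}{49769} = \frac{13829054957929565}{193974623152252}$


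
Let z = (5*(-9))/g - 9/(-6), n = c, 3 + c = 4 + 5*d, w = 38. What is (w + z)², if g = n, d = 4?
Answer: 273529/196 ≈ 1395.6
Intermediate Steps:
c = 21 (c = -3 + (4 + 5*4) = -3 + (4 + 20) = -3 + 24 = 21)
n = 21
g = 21
z = -9/14 (z = (5*(-9))/21 - 9/(-6) = -45*1/21 - 9*(-⅙) = -15/7 + 3/2 = -9/14 ≈ -0.64286)
(w + z)² = (38 - 9/14)² = (523/14)² = 273529/196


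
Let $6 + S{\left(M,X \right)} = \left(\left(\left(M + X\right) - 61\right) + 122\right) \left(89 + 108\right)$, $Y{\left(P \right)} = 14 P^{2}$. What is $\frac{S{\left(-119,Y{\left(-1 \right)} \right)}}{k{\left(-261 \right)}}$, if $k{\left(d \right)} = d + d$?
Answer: $\frac{4337}{261} \approx 16.617$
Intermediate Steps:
$k{\left(d \right)} = 2 d$
$S{\left(M,X \right)} = 12011 + 197 M + 197 X$ ($S{\left(M,X \right)} = -6 + \left(\left(\left(M + X\right) - 61\right) + 122\right) \left(89 + 108\right) = -6 + \left(\left(-61 + M + X\right) + 122\right) 197 = -6 + \left(61 + M + X\right) 197 = -6 + \left(12017 + 197 M + 197 X\right) = 12011 + 197 M + 197 X$)
$\frac{S{\left(-119,Y{\left(-1 \right)} \right)}}{k{\left(-261 \right)}} = \frac{12011 + 197 \left(-119\right) + 197 \cdot 14 \left(-1\right)^{2}}{2 \left(-261\right)} = \frac{12011 - 23443 + 197 \cdot 14 \cdot 1}{-522} = \left(12011 - 23443 + 197 \cdot 14\right) \left(- \frac{1}{522}\right) = \left(12011 - 23443 + 2758\right) \left(- \frac{1}{522}\right) = \left(-8674\right) \left(- \frac{1}{522}\right) = \frac{4337}{261}$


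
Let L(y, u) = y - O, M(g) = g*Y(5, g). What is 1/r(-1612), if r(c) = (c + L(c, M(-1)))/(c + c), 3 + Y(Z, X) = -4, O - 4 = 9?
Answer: 248/249 ≈ 0.99598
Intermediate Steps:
O = 13 (O = 4 + 9 = 13)
Y(Z, X) = -7 (Y(Z, X) = -3 - 4 = -7)
M(g) = -7*g (M(g) = g*(-7) = -7*g)
L(y, u) = -13 + y (L(y, u) = y - 1*13 = y - 13 = -13 + y)
r(c) = (-13 + 2*c)/(2*c) (r(c) = (c + (-13 + c))/(c + c) = (-13 + 2*c)/((2*c)) = (-13 + 2*c)*(1/(2*c)) = (-13 + 2*c)/(2*c))
1/r(-1612) = 1/((-13/2 - 1612)/(-1612)) = 1/(-1/1612*(-3237/2)) = 1/(249/248) = 248/249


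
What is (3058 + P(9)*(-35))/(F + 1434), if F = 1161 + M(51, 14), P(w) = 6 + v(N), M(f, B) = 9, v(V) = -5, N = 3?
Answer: 3023/2604 ≈ 1.1609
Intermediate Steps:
P(w) = 1 (P(w) = 6 - 5 = 1)
F = 1170 (F = 1161 + 9 = 1170)
(3058 + P(9)*(-35))/(F + 1434) = (3058 + 1*(-35))/(1170 + 1434) = (3058 - 35)/2604 = 3023*(1/2604) = 3023/2604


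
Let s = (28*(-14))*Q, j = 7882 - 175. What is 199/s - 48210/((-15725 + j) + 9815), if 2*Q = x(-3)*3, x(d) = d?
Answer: -28228279/1056636 ≈ -26.715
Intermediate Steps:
Q = -9/2 (Q = (-3*3)/2 = (½)*(-9) = -9/2 ≈ -4.5000)
j = 7707
s = 1764 (s = (28*(-14))*(-9/2) = -392*(-9/2) = 1764)
199/s - 48210/((-15725 + j) + 9815) = 199/1764 - 48210/((-15725 + 7707) + 9815) = 199*(1/1764) - 48210/(-8018 + 9815) = 199/1764 - 48210/1797 = 199/1764 - 48210*1/1797 = 199/1764 - 16070/599 = -28228279/1056636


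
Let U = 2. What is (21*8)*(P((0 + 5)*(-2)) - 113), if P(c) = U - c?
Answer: -16968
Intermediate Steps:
P(c) = 2 - c
(21*8)*(P((0 + 5)*(-2)) - 113) = (21*8)*((2 - (0 + 5)*(-2)) - 113) = 168*((2 - 5*(-2)) - 113) = 168*((2 - 1*(-10)) - 113) = 168*((2 + 10) - 113) = 168*(12 - 113) = 168*(-101) = -16968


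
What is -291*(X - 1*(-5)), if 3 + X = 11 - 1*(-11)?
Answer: -6984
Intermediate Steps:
X = 19 (X = -3 + (11 - 1*(-11)) = -3 + (11 + 11) = -3 + 22 = 19)
-291*(X - 1*(-5)) = -291*(19 - 1*(-5)) = -291*(19 + 5) = -291*24 = -6984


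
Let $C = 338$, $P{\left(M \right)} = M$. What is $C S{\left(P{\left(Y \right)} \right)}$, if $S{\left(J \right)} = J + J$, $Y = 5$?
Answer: $3380$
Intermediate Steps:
$S{\left(J \right)} = 2 J$
$C S{\left(P{\left(Y \right)} \right)} = 338 \cdot 2 \cdot 5 = 338 \cdot 10 = 3380$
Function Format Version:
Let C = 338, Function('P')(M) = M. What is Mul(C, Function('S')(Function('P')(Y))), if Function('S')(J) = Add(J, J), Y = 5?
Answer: 3380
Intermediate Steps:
Function('S')(J) = Mul(2, J)
Mul(C, Function('S')(Function('P')(Y))) = Mul(338, Mul(2, 5)) = Mul(338, 10) = 3380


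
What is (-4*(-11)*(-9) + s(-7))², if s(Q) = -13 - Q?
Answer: 161604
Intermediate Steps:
(-4*(-11)*(-9) + s(-7))² = (-4*(-11)*(-9) + (-13 - 1*(-7)))² = (44*(-9) + (-13 + 7))² = (-396 - 6)² = (-402)² = 161604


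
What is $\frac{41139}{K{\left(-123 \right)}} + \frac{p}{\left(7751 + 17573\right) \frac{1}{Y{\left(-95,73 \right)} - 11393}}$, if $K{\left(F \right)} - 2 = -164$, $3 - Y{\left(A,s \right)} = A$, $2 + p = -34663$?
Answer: $\frac{3465992573}{227916} \approx 15207.0$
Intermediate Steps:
$p = -34665$ ($p = -2 - 34663 = -34665$)
$Y{\left(A,s \right)} = 3 - A$
$K{\left(F \right)} = -162$ ($K{\left(F \right)} = 2 - 164 = -162$)
$\frac{41139}{K{\left(-123 \right)}} + \frac{p}{\left(7751 + 17573\right) \frac{1}{Y{\left(-95,73 \right)} - 11393}} = \frac{41139}{-162} - \frac{34665}{\left(7751 + 17573\right) \frac{1}{\left(3 - -95\right) - 11393}} = 41139 \left(- \frac{1}{162}\right) - \frac{34665}{25324 \frac{1}{\left(3 + 95\right) - 11393}} = - \frac{4571}{18} - \frac{34665}{25324 \frac{1}{98 - 11393}} = - \frac{4571}{18} - \frac{34665}{25324 \frac{1}{-11295}} = - \frac{4571}{18} - \frac{34665}{25324 \left(- \frac{1}{11295}\right)} = - \frac{4571}{18} - \frac{34665}{- \frac{25324}{11295}} = - \frac{4571}{18} - - \frac{391541175}{25324} = - \frac{4571}{18} + \frac{391541175}{25324} = \frac{3465992573}{227916}$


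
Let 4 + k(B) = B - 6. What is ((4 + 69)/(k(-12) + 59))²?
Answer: 5329/1369 ≈ 3.8926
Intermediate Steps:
k(B) = -10 + B (k(B) = -4 + (B - 6) = -4 + (-6 + B) = -10 + B)
((4 + 69)/(k(-12) + 59))² = ((4 + 69)/((-10 - 12) + 59))² = (73/(-22 + 59))² = (73/37)² = 5329/1369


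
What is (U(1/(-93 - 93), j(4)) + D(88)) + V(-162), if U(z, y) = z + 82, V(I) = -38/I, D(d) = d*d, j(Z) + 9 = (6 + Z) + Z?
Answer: 39303323/5022 ≈ 7826.2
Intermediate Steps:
j(Z) = -3 + 2*Z (j(Z) = -9 + ((6 + Z) + Z) = -9 + (6 + 2*Z) = -3 + 2*Z)
D(d) = d²
U(z, y) = 82 + z
(U(1/(-93 - 93), j(4)) + D(88)) + V(-162) = ((82 + 1/(-93 - 93)) + 88²) - 38/(-162) = ((82 + 1/(-186)) + 7744) - 38*(-1/162) = ((82 - 1/186) + 7744) + 19/81 = (15251/186 + 7744) + 19/81 = 1455635/186 + 19/81 = 39303323/5022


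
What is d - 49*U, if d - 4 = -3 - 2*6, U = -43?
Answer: 2096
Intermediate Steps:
d = -11 (d = 4 + (-3 - 2*6) = 4 + (-3 - 12) = 4 - 15 = -11)
d - 49*U = -11 - 49*(-43) = -11 + 2107 = 2096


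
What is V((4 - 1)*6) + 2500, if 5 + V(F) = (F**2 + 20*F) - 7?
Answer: 3172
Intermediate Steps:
V(F) = -12 + F**2 + 20*F (V(F) = -5 + ((F**2 + 20*F) - 7) = -5 + (-7 + F**2 + 20*F) = -12 + F**2 + 20*F)
V((4 - 1)*6) + 2500 = (-12 + ((4 - 1)*6)**2 + 20*((4 - 1)*6)) + 2500 = (-12 + (3*6)**2 + 20*(3*6)) + 2500 = (-12 + 18**2 + 20*18) + 2500 = (-12 + 324 + 360) + 2500 = 672 + 2500 = 3172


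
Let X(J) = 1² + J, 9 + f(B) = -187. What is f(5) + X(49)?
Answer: -146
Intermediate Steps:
f(B) = -196 (f(B) = -9 - 187 = -196)
X(J) = 1 + J
f(5) + X(49) = -196 + (1 + 49) = -196 + 50 = -146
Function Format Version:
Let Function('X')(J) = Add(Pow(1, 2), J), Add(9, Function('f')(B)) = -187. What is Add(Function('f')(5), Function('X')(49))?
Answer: -146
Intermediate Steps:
Function('f')(B) = -196 (Function('f')(B) = Add(-9, -187) = -196)
Function('X')(J) = Add(1, J)
Add(Function('f')(5), Function('X')(49)) = Add(-196, Add(1, 49)) = Add(-196, 50) = -146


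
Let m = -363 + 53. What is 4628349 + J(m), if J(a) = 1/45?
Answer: 208275706/45 ≈ 4.6284e+6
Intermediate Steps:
m = -310
J(a) = 1/45
4628349 + J(m) = 4628349 + 1/45 = 208275706/45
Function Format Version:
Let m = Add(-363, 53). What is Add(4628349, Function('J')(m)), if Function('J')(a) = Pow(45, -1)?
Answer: Rational(208275706, 45) ≈ 4.6284e+6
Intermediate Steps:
m = -310
Function('J')(a) = Rational(1, 45)
Add(4628349, Function('J')(m)) = Add(4628349, Rational(1, 45)) = Rational(208275706, 45)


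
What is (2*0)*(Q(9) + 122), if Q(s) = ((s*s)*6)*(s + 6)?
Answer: 0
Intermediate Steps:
Q(s) = 6*s²*(6 + s) (Q(s) = (s²*6)*(6 + s) = (6*s²)*(6 + s) = 6*s²*(6 + s))
(2*0)*(Q(9) + 122) = (2*0)*(6*9²*(6 + 9) + 122) = 0*(6*81*15 + 122) = 0*(7290 + 122) = 0*7412 = 0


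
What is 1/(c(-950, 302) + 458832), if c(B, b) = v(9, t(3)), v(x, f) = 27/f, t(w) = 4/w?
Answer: 4/1835409 ≈ 2.1793e-6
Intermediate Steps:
c(B, b) = 81/4 (c(B, b) = 27/((4/3)) = 27/((4*(⅓))) = 27/(4/3) = 27*(¾) = 81/4)
1/(c(-950, 302) + 458832) = 1/(81/4 + 458832) = 1/(1835409/4) = 4/1835409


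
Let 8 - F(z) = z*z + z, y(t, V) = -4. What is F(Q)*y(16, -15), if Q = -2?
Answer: -24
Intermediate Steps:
F(z) = 8 - z - z**2 (F(z) = 8 - (z*z + z) = 8 - (z**2 + z) = 8 - (z + z**2) = 8 + (-z - z**2) = 8 - z - z**2)
F(Q)*y(16, -15) = (8 - 1*(-2) - 1*(-2)**2)*(-4) = (8 + 2 - 1*4)*(-4) = (8 + 2 - 4)*(-4) = 6*(-4) = -24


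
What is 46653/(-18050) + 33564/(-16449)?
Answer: -457741799/98968150 ≈ -4.6251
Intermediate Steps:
46653/(-18050) + 33564/(-16449) = 46653*(-1/18050) + 33564*(-1/16449) = -46653/18050 - 11188/5483 = -457741799/98968150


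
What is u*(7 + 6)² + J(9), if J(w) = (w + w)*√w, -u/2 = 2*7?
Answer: -4678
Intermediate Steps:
u = -28 (u = -4*7 = -2*14 = -28)
J(w) = 2*w^(3/2) (J(w) = (2*w)*√w = 2*w^(3/2))
u*(7 + 6)² + J(9) = -28*(7 + 6)² + 2*9^(3/2) = -28*13² + 2*27 = -28*169 + 54 = -4732 + 54 = -4678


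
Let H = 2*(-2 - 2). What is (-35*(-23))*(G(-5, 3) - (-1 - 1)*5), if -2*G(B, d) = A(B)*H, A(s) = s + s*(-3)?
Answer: 40250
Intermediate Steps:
H = -8 (H = 2*(-4) = -8)
A(s) = -2*s (A(s) = s - 3*s = -2*s)
G(B, d) = -8*B (G(B, d) = -(-2*B)*(-8)/2 = -8*B)
(-35*(-23))*(G(-5, 3) - (-1 - 1)*5) = (-35*(-23))*(-8*(-5) - (-1 - 1)*5) = 805*(40 - (-2)*5) = 805*(40 - 1*(-10)) = 805*(40 + 10) = 805*50 = 40250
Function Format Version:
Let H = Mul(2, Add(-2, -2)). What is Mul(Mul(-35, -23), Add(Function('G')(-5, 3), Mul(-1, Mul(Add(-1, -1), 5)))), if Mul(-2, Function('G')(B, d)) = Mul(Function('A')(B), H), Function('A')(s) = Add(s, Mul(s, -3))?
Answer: 40250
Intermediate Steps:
H = -8 (H = Mul(2, -4) = -8)
Function('A')(s) = Mul(-2, s) (Function('A')(s) = Add(s, Mul(-3, s)) = Mul(-2, s))
Function('G')(B, d) = Mul(-8, B) (Function('G')(B, d) = Mul(Rational(-1, 2), Mul(Mul(-2, B), -8)) = Mul(Rational(-1, 2), Mul(16, B)) = Mul(-8, B))
Mul(Mul(-35, -23), Add(Function('G')(-5, 3), Mul(-1, Mul(Add(-1, -1), 5)))) = Mul(Mul(-35, -23), Add(Mul(-8, -5), Mul(-1, Mul(Add(-1, -1), 5)))) = Mul(805, Add(40, Mul(-1, Mul(-2, 5)))) = Mul(805, Add(40, Mul(-1, -10))) = Mul(805, Add(40, 10)) = Mul(805, 50) = 40250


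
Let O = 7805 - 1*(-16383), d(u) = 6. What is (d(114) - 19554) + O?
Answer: 4640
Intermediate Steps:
O = 24188 (O = 7805 + 16383 = 24188)
(d(114) - 19554) + O = (6 - 19554) + 24188 = -19548 + 24188 = 4640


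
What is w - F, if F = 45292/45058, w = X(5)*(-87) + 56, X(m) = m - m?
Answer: 95306/1733 ≈ 54.995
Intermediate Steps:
X(m) = 0
w = 56 (w = 0*(-87) + 56 = 0 + 56 = 56)
F = 1742/1733 (F = 45292*(1/45058) = 1742/1733 ≈ 1.0052)
w - F = 56 - 1*1742/1733 = 56 - 1742/1733 = 95306/1733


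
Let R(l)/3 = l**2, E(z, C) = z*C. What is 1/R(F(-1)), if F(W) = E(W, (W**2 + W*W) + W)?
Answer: 1/3 ≈ 0.33333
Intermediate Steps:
E(z, C) = C*z
F(W) = W*(W + 2*W**2) (F(W) = ((W**2 + W*W) + W)*W = ((W**2 + W**2) + W)*W = (2*W**2 + W)*W = (W + 2*W**2)*W = W*(W + 2*W**2))
R(l) = 3*l**2
1/R(F(-1)) = 1/(3*((-1)**2*(1 + 2*(-1)))**2) = 1/(3*(1*(1 - 2))**2) = 1/(3*(1*(-1))**2) = 1/(3*(-1)**2) = 1/(3*1) = 1/3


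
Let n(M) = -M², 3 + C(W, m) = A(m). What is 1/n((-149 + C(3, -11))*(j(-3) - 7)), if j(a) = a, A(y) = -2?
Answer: -1/2371600 ≈ -4.2166e-7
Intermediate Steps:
C(W, m) = -5 (C(W, m) = -3 - 2 = -5)
1/n((-149 + C(3, -11))*(j(-3) - 7)) = 1/(-((-149 - 5)*(-3 - 7))²) = 1/(-(-154*(-10))²) = 1/(-1*1540²) = 1/(-1*2371600) = 1/(-2371600) = -1/2371600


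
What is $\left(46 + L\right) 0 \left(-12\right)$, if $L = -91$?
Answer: $0$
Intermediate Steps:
$\left(46 + L\right) 0 \left(-12\right) = \left(46 - 91\right) 0 \left(-12\right) = \left(-45\right) 0 = 0$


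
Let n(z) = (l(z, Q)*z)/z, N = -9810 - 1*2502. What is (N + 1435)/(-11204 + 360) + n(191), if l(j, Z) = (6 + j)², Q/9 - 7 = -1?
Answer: 420855673/10844 ≈ 38810.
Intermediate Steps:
Q = 54 (Q = 63 + 9*(-1) = 63 - 9 = 54)
N = -12312 (N = -9810 - 2502 = -12312)
n(z) = (6 + z)² (n(z) = ((6 + z)²*z)/z = (z*(6 + z)²)/z = (6 + z)²)
(N + 1435)/(-11204 + 360) + n(191) = (-12312 + 1435)/(-11204 + 360) + (6 + 191)² = -10877/(-10844) + 197² = -10877*(-1/10844) + 38809 = 10877/10844 + 38809 = 420855673/10844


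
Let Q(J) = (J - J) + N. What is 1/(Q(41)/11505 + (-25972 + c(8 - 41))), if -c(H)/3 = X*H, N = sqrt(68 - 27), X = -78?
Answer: -4459907152350/150272111591280859 - 11505*sqrt(41)/150272111591280859 ≈ -2.9679e-5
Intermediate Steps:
N = sqrt(41) ≈ 6.4031
c(H) = 234*H (c(H) = -(-234)*H = 234*H)
Q(J) = sqrt(41) (Q(J) = (J - J) + sqrt(41) = 0 + sqrt(41) = sqrt(41))
1/(Q(41)/11505 + (-25972 + c(8 - 41))) = 1/(sqrt(41)/11505 + (-25972 + 234*(8 - 41))) = 1/(sqrt(41)*(1/11505) + (-25972 + 234*(-33))) = 1/(sqrt(41)/11505 + (-25972 - 7722)) = 1/(sqrt(41)/11505 - 33694) = 1/(-33694 + sqrt(41)/11505)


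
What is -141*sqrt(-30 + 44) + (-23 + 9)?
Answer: -14 - 141*sqrt(14) ≈ -541.57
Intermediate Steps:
-141*sqrt(-30 + 44) + (-23 + 9) = -141*sqrt(14) - 14 = -14 - 141*sqrt(14)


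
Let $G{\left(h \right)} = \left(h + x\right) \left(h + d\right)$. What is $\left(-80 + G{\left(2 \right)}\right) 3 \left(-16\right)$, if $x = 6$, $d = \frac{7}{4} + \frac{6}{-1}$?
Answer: $4704$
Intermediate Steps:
$d = - \frac{17}{4}$ ($d = 7 \cdot \frac{1}{4} + 6 \left(-1\right) = \frac{7}{4} - 6 = - \frac{17}{4} \approx -4.25$)
$G{\left(h \right)} = \left(6 + h\right) \left(- \frac{17}{4} + h\right)$ ($G{\left(h \right)} = \left(h + 6\right) \left(h - \frac{17}{4}\right) = \left(6 + h\right) \left(- \frac{17}{4} + h\right)$)
$\left(-80 + G{\left(2 \right)}\right) 3 \left(-16\right) = \left(-80 + \left(- \frac{51}{2} + 2^{2} + \frac{7}{4} \cdot 2\right)\right) 3 \left(-16\right) = \left(-80 + \left(- \frac{51}{2} + 4 + \frac{7}{2}\right)\right) \left(-48\right) = \left(-80 - 18\right) \left(-48\right) = \left(-98\right) \left(-48\right) = 4704$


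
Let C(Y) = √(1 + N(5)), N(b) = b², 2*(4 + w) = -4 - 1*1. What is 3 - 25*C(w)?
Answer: 3 - 25*√26 ≈ -124.48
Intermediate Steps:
w = -13/2 (w = -4 + (-4 - 1*1)/2 = -4 + (-4 - 1)/2 = -4 + (½)*(-5) = -4 - 5/2 = -13/2 ≈ -6.5000)
C(Y) = √26 (C(Y) = √(1 + 5²) = √(1 + 25) = √26)
3 - 25*C(w) = 3 - 25*√26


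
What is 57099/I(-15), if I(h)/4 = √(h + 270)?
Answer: 19033*√255/340 ≈ 893.92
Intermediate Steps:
I(h) = 4*√(270 + h) (I(h) = 4*√(h + 270) = 4*√(270 + h))
57099/I(-15) = 57099/((4*√(270 - 15))) = 57099/((4*√255)) = 57099*(√255/1020) = 19033*√255/340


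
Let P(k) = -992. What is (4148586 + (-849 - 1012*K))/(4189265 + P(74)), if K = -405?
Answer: 1519199/1396091 ≈ 1.0882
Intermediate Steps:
(4148586 + (-849 - 1012*K))/(4189265 + P(74)) = (4148586 + (-849 - 1012*(-405)))/(4189265 - 992) = (4148586 + (-849 + 409860))/4188273 = (4148586 + 409011)*(1/4188273) = 4557597*(1/4188273) = 1519199/1396091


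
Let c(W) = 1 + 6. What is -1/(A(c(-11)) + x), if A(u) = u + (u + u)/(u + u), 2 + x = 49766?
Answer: -1/49772 ≈ -2.0092e-5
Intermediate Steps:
c(W) = 7
x = 49764 (x = -2 + 49766 = 49764)
A(u) = 1 + u (A(u) = u + (2*u)/((2*u)) = u + (2*u)*(1/(2*u)) = u + 1 = 1 + u)
-1/(A(c(-11)) + x) = -1/((1 + 7) + 49764) = -1/(8 + 49764) = -1/49772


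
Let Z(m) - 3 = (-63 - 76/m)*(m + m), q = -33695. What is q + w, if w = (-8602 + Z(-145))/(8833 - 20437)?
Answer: -130335433/3868 ≈ -33696.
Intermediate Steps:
Z(m) = 3 + 2*m*(-63 - 76/m) (Z(m) = 3 + (-63 - 76/m)*(m + m) = 3 + (-63 - 76/m)*(2*m) = 3 + 2*m*(-63 - 76/m))
w = -3173/3868 (w = (-8602 + (-149 - 126*(-145)))/(8833 - 20437) = (-8602 + (-149 + 18270))/(-11604) = (-8602 + 18121)*(-1/11604) = 9519*(-1/11604) = -3173/3868 ≈ -0.82032)
q + w = -33695 - 3173/3868 = -130335433/3868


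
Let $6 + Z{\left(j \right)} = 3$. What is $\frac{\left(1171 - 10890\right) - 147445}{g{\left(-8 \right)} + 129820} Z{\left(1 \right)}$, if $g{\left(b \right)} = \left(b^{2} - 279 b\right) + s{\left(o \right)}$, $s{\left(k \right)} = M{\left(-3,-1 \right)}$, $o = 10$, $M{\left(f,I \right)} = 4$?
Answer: $\frac{13097}{3670} \approx 3.5687$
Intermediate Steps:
$s{\left(k \right)} = 4$
$g{\left(b \right)} = 4 + b^{2} - 279 b$ ($g{\left(b \right)} = \left(b^{2} - 279 b\right) + 4 = 4 + b^{2} - 279 b$)
$Z{\left(j \right)} = -3$ ($Z{\left(j \right)} = -6 + 3 = -3$)
$\frac{\left(1171 - 10890\right) - 147445}{g{\left(-8 \right)} + 129820} Z{\left(1 \right)} = \frac{\left(1171 - 10890\right) - 147445}{\left(4 + \left(-8\right)^{2} - -2232\right) + 129820} \left(-3\right) = \frac{-9719 - 147445}{\left(4 + 64 + 2232\right) + 129820} \left(-3\right) = - \frac{157164}{2300 + 129820} \left(-3\right) = - \frac{157164}{132120} \left(-3\right) = \left(-157164\right) \frac{1}{132120} \left(-3\right) = \left(- \frac{13097}{11010}\right) \left(-3\right) = \frac{13097}{3670}$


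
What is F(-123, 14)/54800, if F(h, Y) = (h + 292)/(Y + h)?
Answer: -169/5973200 ≈ -2.8293e-5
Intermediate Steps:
F(h, Y) = (292 + h)/(Y + h)
F(-123, 14)/54800 = ((292 - 123)/(14 - 123))/54800 = (169/(-109))*(1/54800) = -1/109*169*(1/54800) = -169/109*1/54800 = -169/5973200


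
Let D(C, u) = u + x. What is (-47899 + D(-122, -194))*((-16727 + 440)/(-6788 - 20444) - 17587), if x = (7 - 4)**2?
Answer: 5757011934837/6808 ≈ 8.4562e+8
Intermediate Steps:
x = 9 (x = 3**2 = 9)
D(C, u) = 9 + u (D(C, u) = u + 9 = 9 + u)
(-47899 + D(-122, -194))*((-16727 + 440)/(-6788 - 20444) - 17587) = (-47899 + (9 - 194))*((-16727 + 440)/(-6788 - 20444) - 17587) = (-47899 - 185)*(-16287/(-27232) - 17587) = -48084*(-16287*(-1/27232) - 17587) = -48084*(16287/27232 - 17587) = -48084*(-478912897/27232) = 5757011934837/6808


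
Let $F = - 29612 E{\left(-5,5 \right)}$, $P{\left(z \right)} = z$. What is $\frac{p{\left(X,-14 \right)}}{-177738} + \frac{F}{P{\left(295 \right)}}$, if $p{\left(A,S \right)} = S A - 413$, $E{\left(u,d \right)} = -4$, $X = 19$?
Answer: $\frac{21052910929}{52432710} \approx 401.52$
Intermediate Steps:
$p{\left(A,S \right)} = -413 + A S$ ($p{\left(A,S \right)} = A S - 413 = -413 + A S$)
$F = 118448$ ($F = \left(-29612\right) \left(-4\right) = 118448$)
$\frac{p{\left(X,-14 \right)}}{-177738} + \frac{F}{P{\left(295 \right)}} = \frac{-413 + 19 \left(-14\right)}{-177738} + \frac{118448}{295} = \left(-413 - 266\right) \left(- \frac{1}{177738}\right) + 118448 \cdot \frac{1}{295} = \left(-679\right) \left(- \frac{1}{177738}\right) + \frac{118448}{295} = \frac{679}{177738} + \frac{118448}{295} = \frac{21052910929}{52432710}$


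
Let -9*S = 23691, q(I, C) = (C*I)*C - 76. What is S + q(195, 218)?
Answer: 27793415/3 ≈ 9.2645e+6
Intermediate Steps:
q(I, C) = -76 + I*C² (q(I, C) = I*C² - 76 = -76 + I*C²)
S = -7897/3 (S = -⅑*23691 = -7897/3 ≈ -2632.3)
S + q(195, 218) = -7897/3 + (-76 + 195*218²) = -7897/3 + (-76 + 195*47524) = -7897/3 + (-76 + 9267180) = -7897/3 + 9267104 = 27793415/3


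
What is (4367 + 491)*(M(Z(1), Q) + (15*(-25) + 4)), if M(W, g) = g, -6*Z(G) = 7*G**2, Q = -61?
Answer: -2098656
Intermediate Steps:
Z(G) = -7*G**2/6
(4367 + 491)*(M(Z(1), Q) + (15*(-25) + 4)) = (4367 + 491)*(-61 + (15*(-25) + 4)) = 4858*(-61 + (-375 + 4)) = 4858*(-61 - 371) = 4858*(-432) = -2098656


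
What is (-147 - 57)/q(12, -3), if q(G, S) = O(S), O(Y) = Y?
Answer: 68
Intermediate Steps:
q(G, S) = S
(-147 - 57)/q(12, -3) = (-147 - 57)/(-3) = -1/3*(-204) = 68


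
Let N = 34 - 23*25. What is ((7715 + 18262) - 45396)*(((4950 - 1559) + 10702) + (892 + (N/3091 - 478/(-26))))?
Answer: -11707209642849/40183 ≈ -2.9135e+8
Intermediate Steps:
N = -541 (N = 34 - 575 = -541)
((7715 + 18262) - 45396)*(((4950 - 1559) + 10702) + (892 + (N/3091 - 478/(-26)))) = ((7715 + 18262) - 45396)*(((4950 - 1559) + 10702) + (892 + (-541/3091 - 478/(-26)))) = (25977 - 45396)*((3391 + 10702) + (892 + (-541*1/3091 - 478*(-1/26)))) = -19419*(14093 + (892 + (-541/3091 + 239/13))) = -19419*(14093 + (892 + 731716/40183)) = -19419*(14093 + 36574952/40183) = -19419*602873971/40183 = -11707209642849/40183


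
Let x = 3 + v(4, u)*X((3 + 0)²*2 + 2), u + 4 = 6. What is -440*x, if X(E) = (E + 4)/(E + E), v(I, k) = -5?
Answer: 0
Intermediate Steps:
u = 2 (u = -4 + 6 = 2)
X(E) = (4 + E)/(2*E) (X(E) = (4 + E)/((2*E)) = (4 + E)*(1/(2*E)) = (4 + E)/(2*E))
x = 0 (x = 3 - 5*(4 + ((3 + 0)²*2 + 2))/(2*((3 + 0)²*2 + 2)) = 3 - 5*(4 + (3²*2 + 2))/(2*(3²*2 + 2)) = 3 - 5*(4 + (9*2 + 2))/(2*(9*2 + 2)) = 3 - 5*(4 + (18 + 2))/(2*(18 + 2)) = 3 - 5*(4 + 20)/(2*20) = 3 - 5*24/(2*20) = 3 - 5*⅗ = 3 - 3 = 0)
-440*x = -440*0 = 0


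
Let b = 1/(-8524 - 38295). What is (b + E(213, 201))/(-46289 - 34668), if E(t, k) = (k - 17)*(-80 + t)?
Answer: -1145754567/3790325783 ≈ -0.30228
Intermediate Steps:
E(t, k) = (-80 + t)*(-17 + k) (E(t, k) = (-17 + k)*(-80 + t) = (-80 + t)*(-17 + k))
b = -1/46819 (b = 1/(-46819) = -1/46819 ≈ -2.1359e-5)
(b + E(213, 201))/(-46289 - 34668) = (-1/46819 + (1360 - 80*201 - 17*213 + 201*213))/(-46289 - 34668) = (-1/46819 + (1360 - 16080 - 3621 + 42813))/(-80957) = (-1/46819 + 24472)*(-1/80957) = (1145754567/46819)*(-1/80957) = -1145754567/3790325783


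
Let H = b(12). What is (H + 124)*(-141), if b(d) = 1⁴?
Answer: -17625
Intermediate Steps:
b(d) = 1
H = 1
(H + 124)*(-141) = (1 + 124)*(-141) = 125*(-141) = -17625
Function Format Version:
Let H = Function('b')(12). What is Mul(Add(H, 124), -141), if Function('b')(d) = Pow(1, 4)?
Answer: -17625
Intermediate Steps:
Function('b')(d) = 1
H = 1
Mul(Add(H, 124), -141) = Mul(Add(1, 124), -141) = Mul(125, -141) = -17625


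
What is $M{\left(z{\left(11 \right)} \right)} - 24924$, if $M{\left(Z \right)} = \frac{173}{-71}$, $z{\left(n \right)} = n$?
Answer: $- \frac{1769777}{71} \approx -24926.0$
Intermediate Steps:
$M{\left(Z \right)} = - \frac{173}{71}$ ($M{\left(Z \right)} = 173 \left(- \frac{1}{71}\right) = - \frac{173}{71}$)
$M{\left(z{\left(11 \right)} \right)} - 24924 = - \frac{173}{71} - 24924 = - \frac{1769777}{71}$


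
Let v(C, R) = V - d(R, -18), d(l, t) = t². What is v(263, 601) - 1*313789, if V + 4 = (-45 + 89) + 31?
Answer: -314042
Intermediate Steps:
V = 71 (V = -4 + ((-45 + 89) + 31) = -4 + (44 + 31) = -4 + 75 = 71)
v(C, R) = -253 (v(C, R) = 71 - 1*(-18)² = 71 - 1*324 = 71 - 324 = -253)
v(263, 601) - 1*313789 = -253 - 1*313789 = -253 - 313789 = -314042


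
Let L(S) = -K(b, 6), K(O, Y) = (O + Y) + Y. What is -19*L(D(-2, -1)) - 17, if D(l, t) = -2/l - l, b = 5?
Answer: 306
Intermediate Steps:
D(l, t) = -l - 2/l
K(O, Y) = O + 2*Y
L(S) = -17 (L(S) = -(5 + 2*6) = -(5 + 12) = -1*17 = -17)
-19*L(D(-2, -1)) - 17 = -19*(-17) - 17 = 323 - 17 = 306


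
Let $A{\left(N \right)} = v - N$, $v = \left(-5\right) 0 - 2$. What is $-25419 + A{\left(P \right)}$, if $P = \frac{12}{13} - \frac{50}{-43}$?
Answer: $- \frac{14211505}{559} \approx -25423.0$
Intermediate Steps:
$v = -2$ ($v = 0 - 2 = -2$)
$P = \frac{1166}{559}$ ($P = 12 \cdot \frac{1}{13} - - \frac{50}{43} = \frac{12}{13} + \frac{50}{43} = \frac{1166}{559} \approx 2.0859$)
$A{\left(N \right)} = -2 - N$
$-25419 + A{\left(P \right)} = -25419 - \frac{2284}{559} = - \frac{14211505}{559}$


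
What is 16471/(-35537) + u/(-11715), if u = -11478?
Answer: 71645307/138771985 ≈ 0.51628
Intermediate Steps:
16471/(-35537) + u/(-11715) = 16471/(-35537) - 11478/(-11715) = 16471*(-1/35537) - 11478*(-1/11715) = -16471/35537 + 3826/3905 = 71645307/138771985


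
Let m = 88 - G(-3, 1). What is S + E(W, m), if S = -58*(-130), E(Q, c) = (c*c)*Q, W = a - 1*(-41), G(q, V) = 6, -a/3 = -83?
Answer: 1957500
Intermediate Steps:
a = 249 (a = -3*(-83) = 249)
W = 290 (W = 249 - 1*(-41) = 249 + 41 = 290)
m = 82 (m = 88 - 1*6 = 88 - 6 = 82)
E(Q, c) = Q*c² (E(Q, c) = c²*Q = Q*c²)
S = 7540
S + E(W, m) = 7540 + 290*82² = 7540 + 290*6724 = 7540 + 1949960 = 1957500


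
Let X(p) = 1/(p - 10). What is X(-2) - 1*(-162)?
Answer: 1943/12 ≈ 161.92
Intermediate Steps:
X(p) = 1/(-10 + p)
X(-2) - 1*(-162) = 1/(-10 - 2) - 1*(-162) = 1/(-12) + 162 = -1/12 + 162 = 1943/12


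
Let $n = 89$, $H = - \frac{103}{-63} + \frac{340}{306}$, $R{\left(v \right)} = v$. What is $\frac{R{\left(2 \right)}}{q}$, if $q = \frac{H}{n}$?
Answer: $\frac{11214}{173} \approx 64.821$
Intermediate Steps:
$H = \frac{173}{63}$ ($H = \left(-103\right) \left(- \frac{1}{63}\right) + 340 \cdot \frac{1}{306} = \frac{103}{63} + \frac{10}{9} = \frac{173}{63} \approx 2.746$)
$q = \frac{173}{5607}$ ($q = \frac{173}{63 \cdot 89} = \frac{173}{63} \cdot \frac{1}{89} = \frac{173}{5607} \approx 0.030854$)
$\frac{R{\left(2 \right)}}{q} = \frac{2}{\frac{173}{5607}} = 2 \cdot \frac{5607}{173} = \frac{11214}{173}$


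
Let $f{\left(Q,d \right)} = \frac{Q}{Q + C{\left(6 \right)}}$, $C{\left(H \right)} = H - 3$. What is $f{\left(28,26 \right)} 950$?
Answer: $\frac{26600}{31} \approx 858.06$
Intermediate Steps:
$C{\left(H \right)} = -3 + H$ ($C{\left(H \right)} = H - 3 = -3 + H$)
$f{\left(Q,d \right)} = \frac{Q}{3 + Q}$ ($f{\left(Q,d \right)} = \frac{Q}{Q + \left(-3 + 6\right)} = \frac{Q}{Q + 3} = \frac{Q}{3 + Q}$)
$f{\left(28,26 \right)} 950 = \frac{28}{3 + 28} \cdot 950 = \frac{28}{31} \cdot 950 = \frac{26600}{31}$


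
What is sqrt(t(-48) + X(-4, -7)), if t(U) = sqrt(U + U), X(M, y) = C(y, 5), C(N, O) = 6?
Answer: sqrt(6 + 4*I*sqrt(6)) ≈ 2.9571 + 1.6567*I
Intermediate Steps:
X(M, y) = 6
t(U) = sqrt(2)*sqrt(U) (t(U) = sqrt(2*U) = sqrt(2)*sqrt(U))
sqrt(t(-48) + X(-4, -7)) = sqrt(sqrt(2)*sqrt(-48) + 6) = sqrt(sqrt(2)*(4*I*sqrt(3)) + 6) = sqrt(4*I*sqrt(6) + 6) = sqrt(6 + 4*I*sqrt(6))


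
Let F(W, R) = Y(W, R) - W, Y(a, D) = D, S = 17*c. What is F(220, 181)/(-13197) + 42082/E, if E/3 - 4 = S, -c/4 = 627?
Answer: -91728035/281307252 ≈ -0.32608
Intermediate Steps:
c = -2508 (c = -4*627 = -2508)
S = -42636 (S = 17*(-2508) = -42636)
E = -127896 (E = 12 + 3*(-42636) = 12 - 127908 = -127896)
F(W, R) = R - W
F(220, 181)/(-13197) + 42082/E = (181 - 1*220)/(-13197) + 42082/(-127896) = (181 - 220)*(-1/13197) + 42082*(-1/127896) = -39*(-1/13197) - 21041/63948 = 13/4399 - 21041/63948 = -91728035/281307252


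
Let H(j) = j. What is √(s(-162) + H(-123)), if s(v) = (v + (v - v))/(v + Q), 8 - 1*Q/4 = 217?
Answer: 4*I*√1911669/499 ≈ 11.083*I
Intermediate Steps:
Q = -836 (Q = 32 - 4*217 = 32 - 868 = -836)
s(v) = v/(-836 + v) (s(v) = (v + (v - v))/(v - 836) = (v + 0)/(-836 + v) = v/(-836 + v))
√(s(-162) + H(-123)) = √(-162/(-836 - 162) - 123) = √(-162/(-998) - 123) = √(-162*(-1/998) - 123) = √(81/499 - 123) = √(-61296/499) = 4*I*√1911669/499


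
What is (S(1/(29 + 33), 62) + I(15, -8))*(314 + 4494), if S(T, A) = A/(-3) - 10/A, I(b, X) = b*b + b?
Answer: 98001464/93 ≈ 1.0538e+6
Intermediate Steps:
I(b, X) = b + b² (I(b, X) = b² + b = b + b²)
S(T, A) = -10/A - A/3 (S(T, A) = A*(-⅓) - 10/A = -A/3 - 10/A = -10/A - A/3)
(S(1/(29 + 33), 62) + I(15, -8))*(314 + 4494) = ((-10/62 - ⅓*62) + 15*(1 + 15))*(314 + 4494) = ((-10*1/62 - 62/3) + 15*16)*4808 = ((-5/31 - 62/3) + 240)*4808 = (-1937/93 + 240)*4808 = (20383/93)*4808 = 98001464/93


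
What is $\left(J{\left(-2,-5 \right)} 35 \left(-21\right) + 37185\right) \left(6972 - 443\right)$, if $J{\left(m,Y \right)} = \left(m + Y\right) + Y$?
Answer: $300366645$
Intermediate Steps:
$J{\left(m,Y \right)} = m + 2 Y$ ($J{\left(m,Y \right)} = \left(Y + m\right) + Y = m + 2 Y$)
$\left(J{\left(-2,-5 \right)} 35 \left(-21\right) + 37185\right) \left(6972 - 443\right) = \left(\left(-2 + 2 \left(-5\right)\right) 35 \left(-21\right) + 37185\right) \left(6972 - 443\right) = \left(\left(-2 - 10\right) 35 \left(-21\right) + 37185\right) 6529 = \left(\left(-12\right) 35 \left(-21\right) + 37185\right) 6529 = \left(\left(-420\right) \left(-21\right) + 37185\right) 6529 = \left(8820 + 37185\right) 6529 = 46005 \cdot 6529 = 300366645$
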